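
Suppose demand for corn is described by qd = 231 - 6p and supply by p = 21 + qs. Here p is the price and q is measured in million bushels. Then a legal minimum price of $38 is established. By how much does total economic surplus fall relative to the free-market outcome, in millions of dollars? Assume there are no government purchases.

84

Rearranging supply gives qs = p - 21. Setting quantity demanded equal to quantity supplied, 231 - 6p = p - 21, gives p* = 36 and q* = 15.
Because the floor (38) lies above the market-clearing price, it is binding.
At p = 38: qd = 231 - 6·38 = 3 and qs = 38 - 21 = 17.
Quantity traded falls to 3. At q = 3 the demand price is (231 - 3)/6 = 38 and the supply price is 21 + 3 = 24.
Deadweight loss = ½ · (38 - 24) · (15 - 3) = ½ · 14 · 12 = 84.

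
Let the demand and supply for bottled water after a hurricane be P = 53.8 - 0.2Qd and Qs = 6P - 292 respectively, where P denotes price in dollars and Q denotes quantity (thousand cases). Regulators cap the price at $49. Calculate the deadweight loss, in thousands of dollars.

Rearranging demand gives Qd = 269 - 5P. Without the control the market clears where 269 - 5P = 6P - 292, i.e. P* = 51 and Q* = 14.
Because the ceiling (49) lies below the market-clearing price, it is binding.
At P = 49: Qd = 269 - 5·49 = 24 and Qs = 6·49 - 292 = 2.
Quantity traded falls to 2. At Q = 2 the demand price is (269 - 2)/5 = 53.4 and the supply price is (292 + 2)/6 = 49.
Deadweight loss = ½ · (53.4 - 49) · (14 - 2) = ½ · 4.4 · 12 = 26.4.

26.4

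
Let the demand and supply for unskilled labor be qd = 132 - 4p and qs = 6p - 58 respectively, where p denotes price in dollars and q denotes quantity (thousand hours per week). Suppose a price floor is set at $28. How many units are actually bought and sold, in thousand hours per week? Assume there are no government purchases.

20

In a free market, 132 - 4p = 6p - 58 gives the equilibrium p* = 19, q* = 56.
Because the floor (28) lies above the market-clearing price, it is binding.
At p = 28: qd = 132 - 4·28 = 20 and qs = 6·28 - 58 = 110.
The quantity actually transacted is the short side, demand: 20.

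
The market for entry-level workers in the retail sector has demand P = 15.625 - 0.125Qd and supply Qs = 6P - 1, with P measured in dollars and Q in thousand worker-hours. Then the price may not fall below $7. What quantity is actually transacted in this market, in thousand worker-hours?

Rearranging demand gives Qd = 125 - 8P. Setting quantity demanded equal to quantity supplied, 125 - 8P = 6P - 1, gives P* = 9 and Q* = 53.
Since 7 is below P* = 9, the floor does not bind and the free-market outcome prevails.

53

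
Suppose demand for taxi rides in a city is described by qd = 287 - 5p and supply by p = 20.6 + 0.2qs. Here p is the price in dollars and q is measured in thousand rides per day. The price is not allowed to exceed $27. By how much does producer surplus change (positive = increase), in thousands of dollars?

-744

Rearranging supply gives qs = 5p - 103. Without the control the market clears where 287 - 5p = 5p - 103, i.e. p* = 39 and q* = 92.
Because the ceiling (27) lies below the market-clearing price, it is binding.
At p = 27: qd = 287 - 5·27 = 152 and qs = 5·27 - 103 = 32.
Producer surplus without the control is ½ · (39 - 20.6) · 92 = 846.4.
With the ceiling, producers sell 32 units at 27, so PS = ½ · (27 - 20.6) · 32 = 102.4.
Change in producer surplus = 102.4 - 846.4 = -744.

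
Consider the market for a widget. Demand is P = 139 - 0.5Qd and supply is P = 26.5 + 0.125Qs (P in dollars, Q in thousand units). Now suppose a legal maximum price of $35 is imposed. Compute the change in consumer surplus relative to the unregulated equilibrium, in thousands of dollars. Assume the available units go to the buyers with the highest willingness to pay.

-2184

Rearranging demand gives Qd = 278 - 2P; rearranging supply gives Qs = 8P - 212. Without the control the market clears where 278 - 2P = 8P - 212, i.e. P* = 49 and Q* = 180.
Because the ceiling (35) lies below the market-clearing price, it is binding.
At P = 35: Qd = 278 - 2·35 = 208 and Qs = 8·35 - 212 = 68.
Consumer surplus without the control is ½ · (139 - 49) · 180 = 8100.
With the ceiling, 68 units are sold at 35 (assume they go to the highest-value buyers). The demand price at Q = 68 is 105, so CS = ½ · [(139 - 35) + (105 - 35)] · 68 = 5916.
Change in consumer surplus = 5916 - 8100 = -2184.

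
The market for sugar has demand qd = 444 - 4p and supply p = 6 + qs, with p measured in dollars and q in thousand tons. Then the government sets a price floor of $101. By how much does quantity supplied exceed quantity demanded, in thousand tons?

Rearranging supply gives qs = p - 6. Equilibrium: 444 - 4p = p - 6, so 450 = 5p and p* = 90, q* = 84.
Since 101 > 90, the floor is binding.
At p = 101: qd = 444 - 4·101 = 40 and qs = 101 - 6 = 95.
Surplus = qs - qd = 95 - 40 = 55.

55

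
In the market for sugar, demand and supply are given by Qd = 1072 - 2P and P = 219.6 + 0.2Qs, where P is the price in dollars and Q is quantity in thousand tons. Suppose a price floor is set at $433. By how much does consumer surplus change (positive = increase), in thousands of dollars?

-40467

Rearranging supply gives Qs = 5P - 1098. Setting quantity demanded equal to quantity supplied, 1072 - 2P = 5P - 1098, gives P* = 310 and Q* = 452.
Because the floor (433) lies above the market-clearing price, it is binding.
At P = 433: Qd = 1072 - 2·433 = 206 and Qs = 5·433 - 1098 = 1067.
Consumer surplus without the control is ½ · (536 - 310) · 452 = 51076.
With the floor, consumers buy 206 units at 433, so CS = ½ · (536 - 433) · 206 = 10609.
Change in consumer surplus = 10609 - 51076 = -40467.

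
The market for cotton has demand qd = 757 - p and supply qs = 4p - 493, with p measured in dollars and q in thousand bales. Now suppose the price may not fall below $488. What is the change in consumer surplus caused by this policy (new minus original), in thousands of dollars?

In a free market, 757 - p = 4p - 493 gives the equilibrium p* = 250, q* = 507.
The floor of 488 is above the equilibrium price 250, so it binds.
At p = 488: qd = 757 - 488 = 269 and qs = 4·488 - 493 = 1459.
Consumer surplus without the control is ½ · (757 - 250) · 507 = 128524.5.
With the floor, consumers buy 269 units at 488, so CS = ½ · (757 - 488) · 269 = 36180.5.
Change in consumer surplus = 36180.5 - 128524.5 = -92344.

-92344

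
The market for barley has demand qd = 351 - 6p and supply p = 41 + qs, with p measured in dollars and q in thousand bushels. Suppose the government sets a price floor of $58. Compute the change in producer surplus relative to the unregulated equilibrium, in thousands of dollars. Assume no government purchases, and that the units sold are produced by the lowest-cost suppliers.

-66

Rearranging supply gives qs = p - 41. Setting quantity demanded equal to quantity supplied, 351 - 6p = p - 41, gives p* = 56 and q* = 15.
Because the floor (58) lies above the market-clearing price, it is binding.
At p = 58: qd = 351 - 6·58 = 3 and qs = 58 - 41 = 17.
Producer surplus without the control is ½ · (56 - 41) · 15 = 112.5.
With the floor, 3 units are sold at 58. The supply price at q = 3 is 44, so PS = ½ · [(58 - 41) + (58 - 44)] · 3 = 46.5.
Change in producer surplus = 46.5 - 112.5 = -66.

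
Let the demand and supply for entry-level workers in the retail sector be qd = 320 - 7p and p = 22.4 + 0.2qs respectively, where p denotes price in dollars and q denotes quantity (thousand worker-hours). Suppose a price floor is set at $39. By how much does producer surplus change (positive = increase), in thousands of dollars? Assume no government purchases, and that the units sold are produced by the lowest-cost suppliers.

96.9

Rearranging supply gives qs = 5p - 112. Setting quantity demanded equal to quantity supplied, 320 - 7p = 5p - 112, gives p* = 36 and q* = 68.
The floor of 39 is above the equilibrium price 36, so it binds.
At p = 39: qd = 320 - 7·39 = 47 and qs = 5·39 - 112 = 83.
Producer surplus without the control is ½ · (36 - 22.4) · 68 = 462.4.
With the floor, 47 units are sold at 39. The supply price at q = 47 is 31.8, so PS = ½ · [(39 - 22.4) + (39 - 31.8)] · 47 = 559.3.
Change in producer surplus = 559.3 - 462.4 = 96.9.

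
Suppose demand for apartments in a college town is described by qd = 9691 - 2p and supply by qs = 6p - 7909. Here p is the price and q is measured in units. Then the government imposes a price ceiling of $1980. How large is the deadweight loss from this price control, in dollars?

Without the control the market clears where 9691 - 2p = 6p - 7909, i.e. p* = 2200 and q* = 5291.
The ceiling of 1980 is below the equilibrium price 2200, so it binds.
At p = 1980: qd = 9691 - 2·1980 = 5731 and qs = 6·1980 - 7909 = 3971.
Quantity traded falls to 3971. At q = 3971 the demand price is (9691 - 3971)/2 = 2860 and the supply price is (7909 + 3971)/6 = 1980.
Deadweight loss = ½ · (2860 - 1980) · (5291 - 3971) = ½ · 880 · 1320 = 580800.

580800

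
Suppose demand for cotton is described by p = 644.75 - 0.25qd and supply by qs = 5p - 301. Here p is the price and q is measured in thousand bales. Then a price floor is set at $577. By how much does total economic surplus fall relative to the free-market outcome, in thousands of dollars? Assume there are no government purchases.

237776.4

Rearranging demand gives qd = 2579 - 4p. Equilibrium: 2579 - 4p = 5p - 301, so 2880 = 9p and p* = 320, q* = 1299.
Because the floor (577) lies above the market-clearing price, it is binding.
At p = 577: qd = 2579 - 4·577 = 271 and qs = 5·577 - 301 = 2584.
Quantity traded falls to 271. At q = 271 the demand price is (2579 - 271)/4 = 577 and the supply price is (301 + 271)/5 = 114.4.
Deadweight loss = ½ · (577 - 114.4) · (1299 - 271) = ½ · 462.6 · 1028 = 237776.4.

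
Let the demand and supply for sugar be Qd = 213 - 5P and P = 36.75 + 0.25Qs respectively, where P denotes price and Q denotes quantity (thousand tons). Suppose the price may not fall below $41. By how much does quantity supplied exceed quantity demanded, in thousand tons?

Rearranging supply gives Qs = 4P - 147. Setting quantity demanded equal to quantity supplied, 213 - 5P = 4P - 147, gives P* = 40 and Q* = 13.
Because the floor (41) lies above the market-clearing price, it is binding.
At P = 41: Qd = 213 - 5·41 = 8 and Qs = 4·41 - 147 = 17.
Surplus = Qs - Qd = 17 - 8 = 9.

9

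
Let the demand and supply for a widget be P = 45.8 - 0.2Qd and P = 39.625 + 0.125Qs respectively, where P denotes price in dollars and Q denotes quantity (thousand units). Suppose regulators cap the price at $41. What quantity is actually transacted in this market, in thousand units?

11

Rearranging demand gives Qd = 229 - 5P; rearranging supply gives Qs = 8P - 317. Without the control the market clears where 229 - 5P = 8P - 317, i.e. P* = 42 and Q* = 19.
The ceiling of 41 is below the equilibrium price 42, so it binds.
At P = 41: Qd = 229 - 5·41 = 24 and Qs = 8·41 - 317 = 11.
The quantity actually transacted is the short side, supply: 11.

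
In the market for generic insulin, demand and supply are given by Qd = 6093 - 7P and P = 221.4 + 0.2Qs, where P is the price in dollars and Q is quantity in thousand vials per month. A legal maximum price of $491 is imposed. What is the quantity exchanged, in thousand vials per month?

Rearranging supply gives Qs = 5P - 1107. Without the control the market clears where 6093 - 7P = 5P - 1107, i.e. P* = 600 and Q* = 1893.
Since 491 < 600, the ceiling is binding.
At P = 491: Qd = 6093 - 7·491 = 2656 and Qs = 5·491 - 1107 = 1348.
The quantity actually transacted is the short side, supply: 1348.

1348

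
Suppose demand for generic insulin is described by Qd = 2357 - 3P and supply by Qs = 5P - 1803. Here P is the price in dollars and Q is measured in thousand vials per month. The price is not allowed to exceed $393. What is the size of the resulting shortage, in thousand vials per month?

Setting quantity demanded equal to quantity supplied, 2357 - 3P = 5P - 1803, gives P* = 520 and Q* = 797.
Because the ceiling (393) lies below the market-clearing price, it is binding.
At P = 393: Qd = 2357 - 3·393 = 1178 and Qs = 5·393 - 1803 = 162.
Shortage = Qd - Qs = 1178 - 162 = 1016.

1016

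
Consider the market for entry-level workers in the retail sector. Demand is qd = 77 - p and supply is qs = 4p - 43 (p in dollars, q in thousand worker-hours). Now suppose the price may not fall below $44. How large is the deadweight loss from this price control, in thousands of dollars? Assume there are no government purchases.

250

Equilibrium: 77 - p = 4p - 43, so 120 = 5p and p* = 24, q* = 53.
Since 44 > 24, the floor is binding.
At p = 44: qd = 77 - 44 = 33 and qs = 4·44 - 43 = 133.
Quantity traded falls to 33. At q = 33 the demand price is 77 - 33 = 44 and the supply price is (43 + 33)/4 = 19.
Deadweight loss = ½ · (44 - 19) · (53 - 33) = ½ · 25 · 20 = 250.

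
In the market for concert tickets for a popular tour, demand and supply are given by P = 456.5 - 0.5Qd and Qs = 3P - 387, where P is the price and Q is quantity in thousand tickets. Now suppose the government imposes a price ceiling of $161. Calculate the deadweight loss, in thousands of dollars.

36753.75

Rearranging demand gives Qd = 913 - 2P. Setting quantity demanded equal to quantity supplied, 913 - 2P = 3P - 387, gives P* = 260 and Q* = 393.
Because the ceiling (161) lies below the market-clearing price, it is binding.
At P = 161: Qd = 913 - 2·161 = 591 and Qs = 3·161 - 387 = 96.
Quantity traded falls to 96. At Q = 96 the demand price is (913 - 96)/2 = 408.5 and the supply price is (387 + 96)/3 = 161.
Deadweight loss = ½ · (408.5 - 161) · (393 - 96) = ½ · 247.5 · 297 = 36753.75.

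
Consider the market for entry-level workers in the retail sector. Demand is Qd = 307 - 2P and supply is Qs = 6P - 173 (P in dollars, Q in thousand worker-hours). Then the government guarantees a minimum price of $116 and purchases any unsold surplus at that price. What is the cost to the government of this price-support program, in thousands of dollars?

51968

Without the control the market clears where 307 - 2P = 6P - 173, i.e. P* = 60 and Q* = 187.
Because the floor (116) lies above the market-clearing price, it is binding.
At P = 116: Qd = 307 - 2·116 = 75 and Qs = 6·116 - 173 = 523.
Surplus = Qs - Qd = 448.
Government expenditure = surplus × support price = 448 × 116 = 51968.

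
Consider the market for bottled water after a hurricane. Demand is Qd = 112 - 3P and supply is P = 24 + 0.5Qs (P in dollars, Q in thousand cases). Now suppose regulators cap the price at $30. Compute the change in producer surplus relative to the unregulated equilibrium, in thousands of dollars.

-28

Rearranging supply gives Qs = 2P - 48. Equilibrium: 112 - 3P = 2P - 48, so 160 = 5P and P* = 32, Q* = 16.
The ceiling of 30 is below the equilibrium price 32, so it binds.
At P = 30: Qd = 112 - 3·30 = 22 and Qs = 2·30 - 48 = 12.
Producer surplus without the control is ½ · (32 - 24) · 16 = 64.
With the ceiling, producers sell 12 units at 30, so PS = ½ · (30 - 24) · 12 = 36.
Change in producer surplus = 36 - 64 = -28.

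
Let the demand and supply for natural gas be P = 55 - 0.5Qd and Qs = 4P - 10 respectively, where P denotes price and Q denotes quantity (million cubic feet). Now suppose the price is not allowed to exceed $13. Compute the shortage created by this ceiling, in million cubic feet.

Rearranging demand gives Qd = 110 - 2P. In a free market, 110 - 2P = 4P - 10 gives the equilibrium P* = 20, Q* = 70.
The ceiling of 13 is below the equilibrium price 20, so it binds.
At P = 13: Qd = 110 - 2·13 = 84 and Qs = 4·13 - 10 = 42.
Shortage = Qd - Qs = 84 - 42 = 42.

42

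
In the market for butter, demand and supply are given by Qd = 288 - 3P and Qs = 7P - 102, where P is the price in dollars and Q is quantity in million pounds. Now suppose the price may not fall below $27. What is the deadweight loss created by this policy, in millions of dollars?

0

Without the control the market clears where 288 - 3P = 7P - 102, i.e. P* = 39 and Q* = 171.
The floor of 27 is below the equilibrium price 39, so it is not binding; the market clears at P* = 39, Q* = 171.
Since the control does not bind, no trades are prevented and deadweight loss is zero.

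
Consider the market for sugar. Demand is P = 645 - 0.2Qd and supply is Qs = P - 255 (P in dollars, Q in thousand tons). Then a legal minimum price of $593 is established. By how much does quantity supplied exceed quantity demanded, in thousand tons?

Rearranging demand gives Qd = 3225 - 5P. Setting quantity demanded equal to quantity supplied, 3225 - 5P = P - 255, gives P* = 580 and Q* = 325.
Since 593 > 580, the floor is binding.
At P = 593: Qd = 3225 - 5·593 = 260 and Qs = 593 - 255 = 338.
Surplus = Qs - Qd = 338 - 260 = 78.

78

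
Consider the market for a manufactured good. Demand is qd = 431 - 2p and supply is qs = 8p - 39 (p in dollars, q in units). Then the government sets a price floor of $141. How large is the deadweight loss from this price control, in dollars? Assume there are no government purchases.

Setting quantity demanded equal to quantity supplied, 431 - 2p = 8p - 39, gives p* = 47 and q* = 337.
The floor of 141 is above the equilibrium price 47, so it binds.
At p = 141: qd = 431 - 2·141 = 149 and qs = 8·141 - 39 = 1089.
Quantity traded falls to 149. At q = 149 the demand price is (431 - 149)/2 = 141 and the supply price is (39 + 149)/8 = 23.5.
Deadweight loss = ½ · (141 - 23.5) · (337 - 149) = ½ · 117.5 · 188 = 11045.

11045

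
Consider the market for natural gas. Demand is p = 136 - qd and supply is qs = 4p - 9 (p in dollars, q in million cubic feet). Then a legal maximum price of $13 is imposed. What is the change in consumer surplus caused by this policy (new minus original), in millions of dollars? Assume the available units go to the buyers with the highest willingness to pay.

-1360

Rearranging demand gives qd = 136 - p. Equilibrium: 136 - p = 4p - 9, so 145 = 5p and p* = 29, q* = 107.
The ceiling of 13 is below the equilibrium price 29, so it binds.
At p = 13: qd = 136 - 13 = 123 and qs = 4·13 - 9 = 43.
Consumer surplus without the control is ½ · (136 - 29) · 107 = 5724.5.
With the ceiling, 43 units are sold at 13 (assume they go to the highest-value buyers). The demand price at q = 43 is 93, so CS = ½ · [(136 - 13) + (93 - 13)] · 43 = 4364.5.
Change in consumer surplus = 4364.5 - 5724.5 = -1360.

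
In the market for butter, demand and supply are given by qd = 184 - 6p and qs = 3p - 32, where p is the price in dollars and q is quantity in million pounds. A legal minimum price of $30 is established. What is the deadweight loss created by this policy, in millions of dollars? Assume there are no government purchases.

Equilibrium: 184 - 6p = 3p - 32, so 216 = 9p and p* = 24, q* = 40.
Since 30 > 24, the floor is binding.
At p = 30: qd = 184 - 6·30 = 4 and qs = 3·30 - 32 = 58.
Quantity traded falls to 4. At q = 4 the demand price is (184 - 4)/6 = 30 and the supply price is (32 + 4)/3 = 12.
Deadweight loss = ½ · (30 - 12) · (40 - 4) = ½ · 18 · 36 = 324.

324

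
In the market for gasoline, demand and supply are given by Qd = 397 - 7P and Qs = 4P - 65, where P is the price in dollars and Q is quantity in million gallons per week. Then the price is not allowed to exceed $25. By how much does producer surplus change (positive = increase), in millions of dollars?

Equilibrium: 397 - 7P = 4P - 65, so 462 = 11P and P* = 42, Q* = 103.
The ceiling of 25 is below the equilibrium price 42, so it binds.
At P = 25: Qd = 397 - 7·25 = 222 and Qs = 4·25 - 65 = 35.
Producer surplus without the control is ½ · (42 - 16.25) · 103 = 1326.125.
With the ceiling, producers sell 35 units at 25, so PS = ½ · (25 - 16.25) · 35 = 153.125.
Change in producer surplus = 153.125 - 1326.125 = -1173.

-1173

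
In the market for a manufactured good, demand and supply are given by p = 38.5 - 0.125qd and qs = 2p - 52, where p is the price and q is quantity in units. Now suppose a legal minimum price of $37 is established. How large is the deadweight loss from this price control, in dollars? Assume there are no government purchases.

Rearranging demand gives qd = 308 - 8p. Equilibrium: 308 - 8p = 2p - 52, so 360 = 10p and p* = 36, q* = 20.
Because the floor (37) lies above the market-clearing price, it is binding.
At p = 37: qd = 308 - 8·37 = 12 and qs = 2·37 - 52 = 22.
Quantity traded falls to 12. At q = 12 the demand price is (308 - 12)/8 = 37 and the supply price is (52 + 12)/2 = 32.
Deadweight loss = ½ · (37 - 32) · (20 - 12) = ½ · 5 · 8 = 20.

20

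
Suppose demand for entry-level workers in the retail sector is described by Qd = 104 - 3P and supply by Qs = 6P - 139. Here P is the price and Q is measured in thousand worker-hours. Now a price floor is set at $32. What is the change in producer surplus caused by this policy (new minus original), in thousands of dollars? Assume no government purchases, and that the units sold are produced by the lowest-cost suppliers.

Without the control the market clears where 104 - 3P = 6P - 139, i.e. P* = 27 and Q* = 23.
The floor of 32 is above the equilibrium price 27, so it binds.
At P = 32: Qd = 104 - 3·32 = 8 and Qs = 6·32 - 139 = 53.
Producer surplus without the control is ½ · (27 - 139/6) · 23 = 529/12.
With the floor, 8 units are sold at 32. The supply price at Q = 8 is 24.5, so PS = ½ · [(32 - 139/6) + (32 - 24.5)] · 8 = 196/3.
Change in producer surplus = 196/3 - 529/12 = 21.25.

21.25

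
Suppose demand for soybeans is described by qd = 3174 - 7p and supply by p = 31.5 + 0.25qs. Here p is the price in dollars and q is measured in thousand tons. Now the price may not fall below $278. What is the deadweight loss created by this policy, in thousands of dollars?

Rearranging supply gives qs = 4p - 126. In a free market, 3174 - 7p = 4p - 126 gives the equilibrium p* = 300, q* = 1074.
The floor of 278 is below the equilibrium price 300, so it is not binding; the market clears at p* = 300, q* = 1074.
Since the control does not bind, no trades are prevented and deadweight loss is zero.

0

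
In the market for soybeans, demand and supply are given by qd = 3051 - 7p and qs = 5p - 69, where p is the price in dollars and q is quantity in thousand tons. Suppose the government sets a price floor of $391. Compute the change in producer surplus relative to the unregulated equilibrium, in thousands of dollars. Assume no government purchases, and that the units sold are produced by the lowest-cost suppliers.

Setting quantity demanded equal to quantity supplied, 3051 - 7p = 5p - 69, gives p* = 260 and q* = 1231.
Because the floor (391) lies above the market-clearing price, it is binding.
At p = 391: qd = 3051 - 7·391 = 314 and qs = 5·391 - 69 = 1886.
Producer surplus without the control is ½ · (260 - 13.8) · 1231 = 151536.1.
With the floor, 314 units are sold at 391. The supply price at q = 314 is 76.6, so PS = ½ · [(391 - 13.8) + (391 - 76.6)] · 314 = 108581.2.
Change in producer surplus = 108581.2 - 151536.1 = -42954.9.

-42954.9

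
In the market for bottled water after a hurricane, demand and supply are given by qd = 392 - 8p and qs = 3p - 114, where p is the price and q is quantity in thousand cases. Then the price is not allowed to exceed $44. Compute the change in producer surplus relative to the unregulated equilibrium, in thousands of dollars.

Setting quantity demanded equal to quantity supplied, 392 - 8p = 3p - 114, gives p* = 46 and q* = 24.
Since 44 < 46, the ceiling is binding.
At p = 44: qd = 392 - 8·44 = 40 and qs = 3·44 - 114 = 18.
Producer surplus without the control is ½ · (46 - 38) · 24 = 96.
With the ceiling, producers sell 18 units at 44, so PS = ½ · (44 - 38) · 18 = 54.
Change in producer surplus = 54 - 96 = -42.

-42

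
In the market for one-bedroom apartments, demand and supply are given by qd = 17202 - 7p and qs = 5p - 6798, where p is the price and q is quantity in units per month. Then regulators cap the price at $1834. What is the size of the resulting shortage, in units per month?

1992

Equilibrium: 17202 - 7p = 5p - 6798, so 24000 = 12p and p* = 2000, q* = 3202.
The ceiling of 1834 is below the equilibrium price 2000, so it binds.
At p = 1834: qd = 17202 - 7·1834 = 4364 and qs = 5·1834 - 6798 = 2372.
Shortage = qd - qs = 4364 - 2372 = 1992.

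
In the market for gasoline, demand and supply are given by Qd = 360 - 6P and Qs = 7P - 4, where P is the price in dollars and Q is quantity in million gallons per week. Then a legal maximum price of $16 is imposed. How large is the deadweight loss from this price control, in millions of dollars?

Equilibrium: 360 - 6P = 7P - 4, so 364 = 13P and P* = 28, Q* = 192.
Because the ceiling (16) lies below the market-clearing price, it is binding.
At P = 16: Qd = 360 - 6·16 = 264 and Qs = 7·16 - 4 = 108.
Quantity traded falls to 108. At Q = 108 the demand price is (360 - 108)/6 = 42 and the supply price is (4 + 108)/7 = 16.
Deadweight loss = ½ · (42 - 16) · (192 - 108) = ½ · 26 · 84 = 1092.

1092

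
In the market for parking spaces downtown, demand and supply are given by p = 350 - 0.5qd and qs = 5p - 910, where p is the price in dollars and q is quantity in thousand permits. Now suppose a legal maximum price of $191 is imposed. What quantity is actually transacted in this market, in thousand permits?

Rearranging demand gives qd = 700 - 2p. In a free market, 700 - 2p = 5p - 910 gives the equilibrium p* = 230, q* = 240.
The ceiling of 191 is below the equilibrium price 230, so it binds.
At p = 191: qd = 700 - 2·191 = 318 and qs = 5·191 - 910 = 45.
The quantity actually transacted is the short side, supply: 45.

45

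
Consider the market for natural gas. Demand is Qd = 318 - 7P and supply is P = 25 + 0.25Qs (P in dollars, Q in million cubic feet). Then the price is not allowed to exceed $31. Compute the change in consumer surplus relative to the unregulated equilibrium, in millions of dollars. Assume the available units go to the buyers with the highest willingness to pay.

Rearranging supply gives Qs = 4P - 100. Equilibrium: 318 - 7P = 4P - 100, so 418 = 11P and P* = 38, Q* = 52.
Because the ceiling (31) lies below the market-clearing price, it is binding.
At P = 31: Qd = 318 - 7·31 = 101 and Qs = 4·31 - 100 = 24.
Consumer surplus without the control is ½ · (318/7 - 38) · 52 = 1352/7.
With the ceiling, 24 units are sold at 31 (assume they go to the highest-value buyers). The demand price at Q = 24 is 42, so CS = ½ · [(318/7 - 31) + (42 - 31)] · 24 = 2136/7.
Change in consumer surplus = 2136/7 - 1352/7 = 112.

112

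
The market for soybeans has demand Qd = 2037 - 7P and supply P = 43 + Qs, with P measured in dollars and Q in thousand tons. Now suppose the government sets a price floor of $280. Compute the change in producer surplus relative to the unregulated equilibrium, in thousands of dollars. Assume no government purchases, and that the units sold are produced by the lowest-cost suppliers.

Rearranging supply gives Qs = P - 43. Without the control the market clears where 2037 - 7P = P - 43, i.e. P* = 260 and Q* = 217.
Because the floor (280) lies above the market-clearing price, it is binding.
At P = 280: Qd = 2037 - 7·280 = 77 and Qs = 280 - 43 = 237.
Producer surplus without the control is ½ · (260 - 43) · 217 = 23544.5.
With the floor, 77 units are sold at 280. The supply price at Q = 77 is 120, so PS = ½ · [(280 - 43) + (280 - 120)] · 77 = 15284.5.
Change in producer surplus = 15284.5 - 23544.5 = -8260.

-8260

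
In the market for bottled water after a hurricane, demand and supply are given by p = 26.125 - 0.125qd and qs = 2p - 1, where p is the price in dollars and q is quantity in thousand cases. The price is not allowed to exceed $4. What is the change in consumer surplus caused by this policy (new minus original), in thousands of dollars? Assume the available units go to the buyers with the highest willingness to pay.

46.75

Rearranging demand gives qd = 209 - 8p. In a free market, 209 - 8p = 2p - 1 gives the equilibrium p* = 21, q* = 41.
Since 4 < 21, the ceiling is binding.
At p = 4: qd = 209 - 8·4 = 177 and qs = 2·4 - 1 = 7.
Consumer surplus without the control is ½ · (26.125 - 21) · 41 = 105.0625.
With the ceiling, 7 units are sold at 4 (assume they go to the highest-value buyers). The demand price at q = 7 is 25.25, so CS = ½ · [(26.125 - 4) + (25.25 - 4)] · 7 = 151.8125.
Change in consumer surplus = 151.8125 - 105.0625 = 46.75.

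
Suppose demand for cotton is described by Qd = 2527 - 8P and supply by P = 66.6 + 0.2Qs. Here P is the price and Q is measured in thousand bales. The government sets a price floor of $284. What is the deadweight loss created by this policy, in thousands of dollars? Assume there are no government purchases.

Rearranging supply gives Qs = 5P - 333. Setting quantity demanded equal to quantity supplied, 2527 - 8P = 5P - 333, gives P* = 220 and Q* = 767.
Because the floor (284) lies above the market-clearing price, it is binding.
At P = 284: Qd = 2527 - 8·284 = 255 and Qs = 5·284 - 333 = 1087.
Quantity traded falls to 255. At Q = 255 the demand price is (2527 - 255)/8 = 284 and the supply price is (333 + 255)/5 = 117.6.
Deadweight loss = ½ · (284 - 117.6) · (767 - 255) = ½ · 166.4 · 512 = 42598.4.

42598.4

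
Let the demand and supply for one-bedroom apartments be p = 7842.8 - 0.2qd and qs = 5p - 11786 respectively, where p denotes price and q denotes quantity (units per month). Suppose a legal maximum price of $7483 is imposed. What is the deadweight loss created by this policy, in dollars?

Rearranging demand gives qd = 39214 - 5p. Without the control the market clears where 39214 - 5p = 5p - 11786, i.e. p* = 5100 and q* = 13714.
Since 7483 is above p* = 5100, the ceiling does not bind and the free-market outcome prevails.
Since the control does not bind, no trades are prevented and deadweight loss is zero.

0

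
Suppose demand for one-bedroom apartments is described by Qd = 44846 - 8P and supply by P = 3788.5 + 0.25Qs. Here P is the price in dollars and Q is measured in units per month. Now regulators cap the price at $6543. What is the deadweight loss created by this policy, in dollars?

Rearranging supply gives Qs = 4P - 15154. Equilibrium: 44846 - 8P = 4P - 15154, so 60000 = 12P and P* = 5000, Q* = 4846.
The ceiling of 6543 is above the equilibrium price 5000, so it is not binding; the market clears at P* = 5000, Q* = 4846.
Since the control does not bind, no trades are prevented and deadweight loss is zero.

0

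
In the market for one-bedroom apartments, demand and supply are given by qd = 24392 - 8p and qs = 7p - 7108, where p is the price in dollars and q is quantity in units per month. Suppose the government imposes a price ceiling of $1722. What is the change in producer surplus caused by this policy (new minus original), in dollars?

-2369682

In a free market, 24392 - 8p = 7p - 7108 gives the equilibrium p* = 2100, q* = 7592.
Since 1722 < 2100, the ceiling is binding.
At p = 1722: qd = 24392 - 8·1722 = 10616 and qs = 7·1722 - 7108 = 4946.
Producer surplus without the control is ½ · (2100 - 7108/7) · 7592 = 28819232/7.
With the ceiling, producers sell 4946 units at 1722, so PS = ½ · (1722 - 7108/7) · 4946 = 12231458/7.
Change in producer surplus = 12231458/7 - 28819232/7 = -2369682.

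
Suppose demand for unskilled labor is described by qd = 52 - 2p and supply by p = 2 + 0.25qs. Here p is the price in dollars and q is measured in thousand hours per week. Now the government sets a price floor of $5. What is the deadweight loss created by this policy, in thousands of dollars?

0

Rearranging supply gives qs = 4p - 8. Equilibrium: 52 - 2p = 4p - 8, so 60 = 6p and p* = 10, q* = 32.
Since 5 is below p* = 10, the floor does not bind and the free-market outcome prevails.
Since the control does not bind, no trades are prevented and deadweight loss is zero.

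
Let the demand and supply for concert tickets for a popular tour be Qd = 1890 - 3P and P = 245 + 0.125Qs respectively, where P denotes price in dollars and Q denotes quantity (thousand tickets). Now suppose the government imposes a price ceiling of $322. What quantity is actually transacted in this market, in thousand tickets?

Rearranging supply gives Qs = 8P - 1960. Setting quantity demanded equal to quantity supplied, 1890 - 3P = 8P - 1960, gives P* = 350 and Q* = 840.
Because the ceiling (322) lies below the market-clearing price, it is binding.
At P = 322: Qd = 1890 - 3·322 = 924 and Qs = 8·322 - 1960 = 616.
The quantity actually transacted is the short side, supply: 616.

616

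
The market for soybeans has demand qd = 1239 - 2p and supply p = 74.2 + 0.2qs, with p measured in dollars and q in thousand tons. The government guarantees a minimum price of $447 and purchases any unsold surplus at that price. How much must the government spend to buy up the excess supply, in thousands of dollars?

Rearranging supply gives qs = 5p - 371. In a free market, 1239 - 2p = 5p - 371 gives the equilibrium p* = 230, q* = 779.
Because the floor (447) lies above the market-clearing price, it is binding.
At p = 447: qd = 1239 - 2·447 = 345 and qs = 5·447 - 371 = 1864.
Surplus = qs - qd = 1519.
Government expenditure = surplus × support price = 1519 × 447 = 678993.

678993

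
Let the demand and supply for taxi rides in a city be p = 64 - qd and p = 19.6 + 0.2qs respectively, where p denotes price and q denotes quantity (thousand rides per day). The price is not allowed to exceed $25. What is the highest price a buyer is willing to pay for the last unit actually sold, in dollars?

Rearranging demand gives qd = 64 - p; rearranging supply gives qs = 5p - 98. Without the control the market clears where 64 - p = 5p - 98, i.e. p* = 27 and q* = 37.
The ceiling of 25 is below the equilibrium price 27, so it binds.
At p = 25: qd = 64 - 25 = 39 and qs = 5·25 - 98 = 27.
Only 27 units reach the market. On the demand curve, the marginal buyer's willingness to pay at q = 27 is (64 - 27) = 37.

37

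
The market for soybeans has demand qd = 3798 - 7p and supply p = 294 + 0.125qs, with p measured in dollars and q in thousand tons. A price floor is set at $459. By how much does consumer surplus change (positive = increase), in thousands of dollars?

Rearranging supply gives qs = 8p - 2352. In a free market, 3798 - 7p = 8p - 2352 gives the equilibrium p* = 410, q* = 928.
Since 459 > 410, the floor is binding.
At p = 459: qd = 3798 - 7·459 = 585 and qs = 8·459 - 2352 = 1320.
Consumer surplus without the control is ½ · (3798/7 - 410) · 928 = 430592/7.
With the floor, consumers buy 585 units at 459, so CS = ½ · (3798/7 - 459) · 585 = 342225/14.
Change in consumer surplus = 342225/14 - 430592/7 = -37068.5.

-37068.5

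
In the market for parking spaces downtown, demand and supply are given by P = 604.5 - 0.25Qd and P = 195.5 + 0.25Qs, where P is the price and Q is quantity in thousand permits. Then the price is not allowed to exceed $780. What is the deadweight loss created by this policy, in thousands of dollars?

Rearranging demand gives Qd = 2418 - 4P; rearranging supply gives Qs = 4P - 782. Without the control the market clears where 2418 - 4P = 4P - 782, i.e. P* = 400 and Q* = 818.
The ceiling of 780 is above the equilibrium price 400, so it is not binding; the market clears at P* = 400, Q* = 818.
Since the control does not bind, no trades are prevented and deadweight loss is zero.

0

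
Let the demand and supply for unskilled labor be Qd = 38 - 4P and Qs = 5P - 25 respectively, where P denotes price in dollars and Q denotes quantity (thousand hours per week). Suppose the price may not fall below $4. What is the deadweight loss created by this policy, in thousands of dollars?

0

Without the control the market clears where 38 - 4P = 5P - 25, i.e. P* = 7 and Q* = 10.
Since 4 is below P* = 7, the floor does not bind and the free-market outcome prevails.
Since the control does not bind, no trades are prevented and deadweight loss is zero.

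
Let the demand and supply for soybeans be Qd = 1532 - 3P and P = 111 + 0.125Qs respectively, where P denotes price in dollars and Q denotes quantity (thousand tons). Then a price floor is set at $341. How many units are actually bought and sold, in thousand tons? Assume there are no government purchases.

Rearranging supply gives Qs = 8P - 888. Setting quantity demanded equal to quantity supplied, 1532 - 3P = 8P - 888, gives P* = 220 and Q* = 872.
Since 341 > 220, the floor is binding.
At P = 341: Qd = 1532 - 3·341 = 509 and Qs = 8·341 - 888 = 1840.
The quantity actually transacted is the short side, demand: 509.

509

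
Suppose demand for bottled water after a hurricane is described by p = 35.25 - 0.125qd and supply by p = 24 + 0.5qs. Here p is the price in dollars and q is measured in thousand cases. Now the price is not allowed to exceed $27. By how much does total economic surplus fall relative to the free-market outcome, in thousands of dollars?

Rearranging demand gives qd = 282 - 8p; rearranging supply gives qs = 2p - 48. Setting quantity demanded equal to quantity supplied, 282 - 8p = 2p - 48, gives p* = 33 and q* = 18.
Because the ceiling (27) lies below the market-clearing price, it is binding.
At p = 27: qd = 282 - 8·27 = 66 and qs = 2·27 - 48 = 6.
Quantity traded falls to 6. At q = 6 the demand price is (282 - 6)/8 = 34.5 and the supply price is (48 + 6)/2 = 27.
Deadweight loss = ½ · (34.5 - 27) · (18 - 6) = ½ · 7.5 · 12 = 45.

45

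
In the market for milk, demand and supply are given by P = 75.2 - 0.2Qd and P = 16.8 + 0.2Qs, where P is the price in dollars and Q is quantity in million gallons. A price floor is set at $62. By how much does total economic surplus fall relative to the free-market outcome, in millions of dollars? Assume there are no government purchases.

Rearranging demand gives Qd = 376 - 5P; rearranging supply gives Qs = 5P - 84. Setting quantity demanded equal to quantity supplied, 376 - 5P = 5P - 84, gives P* = 46 and Q* = 146.
The floor of 62 is above the equilibrium price 46, so it binds.
At P = 62: Qd = 376 - 5·62 = 66 and Qs = 5·62 - 84 = 226.
Quantity traded falls to 66. At Q = 66 the demand price is (376 - 66)/5 = 62 and the supply price is (84 + 66)/5 = 30.
Deadweight loss = ½ · (62 - 30) · (146 - 66) = ½ · 32 · 80 = 1280.

1280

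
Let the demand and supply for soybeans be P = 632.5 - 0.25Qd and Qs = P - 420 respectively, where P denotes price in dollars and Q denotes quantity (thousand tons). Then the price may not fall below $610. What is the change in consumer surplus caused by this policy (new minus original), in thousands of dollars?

Rearranging demand gives Qd = 2530 - 4P. In a free market, 2530 - 4P = P - 420 gives the equilibrium P* = 590, Q* = 170.
Since 610 > 590, the floor is binding.
At P = 610: Qd = 2530 - 4·610 = 90 and Qs = 610 - 420 = 190.
Consumer surplus without the control is ½ · (632.5 - 590) · 170 = 3612.5.
With the floor, consumers buy 90 units at 610, so CS = ½ · (632.5 - 610) · 90 = 1012.5.
Change in consumer surplus = 1012.5 - 3612.5 = -2600.

-2600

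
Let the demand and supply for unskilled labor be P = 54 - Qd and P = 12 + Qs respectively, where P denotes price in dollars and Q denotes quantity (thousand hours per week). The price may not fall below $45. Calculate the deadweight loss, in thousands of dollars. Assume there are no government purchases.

Rearranging demand gives Qd = 54 - P; rearranging supply gives Qs = P - 12. Equilibrium: 54 - P = P - 12, so 66 = 2P and P* = 33, Q* = 21.
Because the floor (45) lies above the market-clearing price, it is binding.
At P = 45: Qd = 54 - 45 = 9 and Qs = 45 - 12 = 33.
Quantity traded falls to 9. At Q = 9 the demand price is 54 - 9 = 45 and the supply price is 12 + 9 = 21.
Deadweight loss = ½ · (45 - 21) · (21 - 9) = ½ · 24 · 12 = 144.

144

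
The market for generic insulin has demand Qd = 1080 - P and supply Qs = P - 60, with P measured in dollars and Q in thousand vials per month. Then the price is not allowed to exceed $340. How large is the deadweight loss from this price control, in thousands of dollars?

52900

In a free market, 1080 - P = P - 60 gives the equilibrium P* = 570, Q* = 510.
The ceiling of 340 is below the equilibrium price 570, so it binds.
At P = 340: Qd = 1080 - 340 = 740 and Qs = 340 - 60 = 280.
Quantity traded falls to 280. At Q = 280 the demand price is 1080 - 280 = 800 and the supply price is 60 + 280 = 340.
Deadweight loss = ½ · (800 - 340) · (510 - 280) = ½ · 460 · 230 = 52900.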